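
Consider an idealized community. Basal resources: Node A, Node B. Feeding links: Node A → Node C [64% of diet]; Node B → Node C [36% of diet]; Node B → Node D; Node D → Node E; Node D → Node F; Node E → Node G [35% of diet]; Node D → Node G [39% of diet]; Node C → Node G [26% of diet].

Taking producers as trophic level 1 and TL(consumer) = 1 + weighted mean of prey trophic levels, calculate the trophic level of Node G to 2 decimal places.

Node C: 1 + (0.64×1 + 0.36×1) = 2
Node D: 1 + 1 = 2
Node E: 1 + 2 = 3
Node F: 1 + 2 = 3
Node G: 1 + (0.35×3 + 0.39×2 + 0.26×2) = 3.35

3.35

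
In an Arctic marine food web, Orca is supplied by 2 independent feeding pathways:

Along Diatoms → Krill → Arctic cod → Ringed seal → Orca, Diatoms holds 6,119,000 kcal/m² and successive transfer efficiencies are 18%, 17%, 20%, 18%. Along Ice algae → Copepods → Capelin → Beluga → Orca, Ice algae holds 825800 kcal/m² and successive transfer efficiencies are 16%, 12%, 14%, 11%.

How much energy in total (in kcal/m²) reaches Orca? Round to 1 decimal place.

6984.9 kcal/m²

Via Diatoms: 6119000 × 0.18 × 0.17 × 0.2 × 0.18 = 6740.6904 kcal/m²
Via Ice algae: 825800 × 0.16 × 0.12 × 0.14 × 0.11 = 244.172544 kcal/m²
Total at Orca: 6740.6904 + 244.172544 = 6984.862944 kcal/m²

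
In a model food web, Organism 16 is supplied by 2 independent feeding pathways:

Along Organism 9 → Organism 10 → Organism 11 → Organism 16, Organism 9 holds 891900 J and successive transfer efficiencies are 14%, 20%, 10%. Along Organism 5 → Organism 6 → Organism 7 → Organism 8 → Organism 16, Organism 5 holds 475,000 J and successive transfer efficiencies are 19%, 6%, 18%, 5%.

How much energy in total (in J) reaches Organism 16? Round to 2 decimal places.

Via Organism 9: 891900 × 0.14 × 0.2 × 0.1 = 2497.32 J
Via Organism 5: 475000 × 0.19 × 0.06 × 0.18 × 0.05 = 48.735 J
Total at Organism 16: 2497.32 + 48.735 = 2546.055 J

2546.06 J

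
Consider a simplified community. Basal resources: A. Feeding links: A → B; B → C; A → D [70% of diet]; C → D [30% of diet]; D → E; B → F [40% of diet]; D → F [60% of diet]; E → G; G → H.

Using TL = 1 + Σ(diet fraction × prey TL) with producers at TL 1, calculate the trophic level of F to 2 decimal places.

B: 1 + 1 = 2
C: 1 + 2 = 3
D: 1 + (0.7×1 + 0.3×3) = 2.6
E: 1 + 2.6 = 3.6
F: 1 + (0.4×2 + 0.6×2.6) = 3.36
G: 1 + 3.6 = 4.6
H: 1 + 4.6 = 5.6

3.36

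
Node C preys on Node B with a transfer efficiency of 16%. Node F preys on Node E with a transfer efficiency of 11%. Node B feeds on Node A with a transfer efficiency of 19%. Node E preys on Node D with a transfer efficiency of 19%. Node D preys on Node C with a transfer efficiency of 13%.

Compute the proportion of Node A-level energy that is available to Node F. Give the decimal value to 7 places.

0.0000826

Product of link efficiencies: 0.19 × 0.16 × 0.13 × 0.19 × 0.11 = 0.0000825968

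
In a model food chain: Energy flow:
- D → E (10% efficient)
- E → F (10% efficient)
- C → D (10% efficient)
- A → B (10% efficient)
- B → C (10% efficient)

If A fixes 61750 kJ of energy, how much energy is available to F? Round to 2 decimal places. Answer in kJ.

B: 61750 × 0.1 = 6175 kJ
C: 6175 × 0.1 = 617.5 kJ
D: 617.5 × 0.1 = 61.75 kJ
E: 61.75 × 0.1 = 6.175 kJ
F: 6.175 × 0.1 = 0.6175 kJ

0.62 kJ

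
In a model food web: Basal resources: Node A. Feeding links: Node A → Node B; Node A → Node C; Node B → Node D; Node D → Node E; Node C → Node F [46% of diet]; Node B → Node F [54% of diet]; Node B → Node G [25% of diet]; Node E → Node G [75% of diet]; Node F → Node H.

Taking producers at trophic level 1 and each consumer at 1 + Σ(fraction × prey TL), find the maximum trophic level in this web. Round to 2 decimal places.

Node B: 1 + 1 = 2
Node C: 1 + 1 = 2
Node D: 1 + 2 = 3
Node E: 1 + 3 = 4
Node F: 1 + (0.46×2 + 0.54×2) = 3
Node G: 1 + (0.25×2 + 0.75×4) = 4.5
Node H: 1 + 3 = 4

4.50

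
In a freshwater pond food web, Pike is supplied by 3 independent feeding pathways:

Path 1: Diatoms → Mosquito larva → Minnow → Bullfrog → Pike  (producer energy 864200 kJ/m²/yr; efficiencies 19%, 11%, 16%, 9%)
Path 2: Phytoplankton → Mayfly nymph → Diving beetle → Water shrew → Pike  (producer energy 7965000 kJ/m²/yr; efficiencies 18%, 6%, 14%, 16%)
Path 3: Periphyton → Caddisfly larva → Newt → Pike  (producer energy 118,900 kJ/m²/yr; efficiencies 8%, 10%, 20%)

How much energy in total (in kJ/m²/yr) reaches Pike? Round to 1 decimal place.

2377.2 kJ/m²/yr

Path 1: 864200 × 0.19 × 0.11 × 0.16 × 0.09 = 260.089632 kJ/m²/yr
Path 2: 7965000 × 0.18 × 0.06 × 0.14 × 0.16 = 1926.8928 kJ/m²/yr
Path 3: 118900 × 0.08 × 0.1 × 0.2 = 190.24 kJ/m²/yr
Total at Pike: 260.089632 + 1926.8928 + 190.24 = 2377.222432 kJ/m²/yr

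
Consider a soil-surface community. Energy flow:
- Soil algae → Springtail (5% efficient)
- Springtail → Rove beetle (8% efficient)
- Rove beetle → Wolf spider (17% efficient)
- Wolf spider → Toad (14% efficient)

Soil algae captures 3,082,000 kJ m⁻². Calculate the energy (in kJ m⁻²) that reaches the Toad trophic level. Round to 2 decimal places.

293.41 kJ m⁻²

Springtail: 3082000 × 0.05 = 154100 kJ m⁻²
Rove beetle: 154100 × 0.08 = 12328 kJ m⁻²
Wolf spider: 12328 × 0.17 = 2095.76 kJ m⁻²
Toad: 2095.76 × 0.14 = 293.4064 kJ m⁻²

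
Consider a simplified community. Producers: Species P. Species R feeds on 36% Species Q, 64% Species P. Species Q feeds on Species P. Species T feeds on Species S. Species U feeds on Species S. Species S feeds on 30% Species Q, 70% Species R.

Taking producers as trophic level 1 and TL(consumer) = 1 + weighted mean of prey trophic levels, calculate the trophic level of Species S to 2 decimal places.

3.25

Species Q: 1 + 1 = 2
Species R: 1 + (0.36×2 + 0.64×1) = 2.36
Species S: 1 + (0.3×2 + 0.7×2.36) = 3.252
Species T: 1 + 3.252 = 4.252
Species U: 1 + 3.252 = 4.252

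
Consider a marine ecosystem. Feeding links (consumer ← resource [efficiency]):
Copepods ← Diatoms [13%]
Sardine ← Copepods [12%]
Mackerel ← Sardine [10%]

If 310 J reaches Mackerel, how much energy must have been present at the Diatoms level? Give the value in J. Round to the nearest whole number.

198718 J

Cumulative transfer efficiency: 0.13 × 0.12 × 0.1 = 0.00156
Diatoms energy = 310 / 0.00156 = 198718 J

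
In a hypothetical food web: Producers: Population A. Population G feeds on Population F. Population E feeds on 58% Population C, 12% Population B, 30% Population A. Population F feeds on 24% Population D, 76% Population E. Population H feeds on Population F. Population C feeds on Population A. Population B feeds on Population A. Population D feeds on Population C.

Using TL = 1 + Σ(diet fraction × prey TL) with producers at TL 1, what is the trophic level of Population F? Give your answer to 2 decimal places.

Population B: 1 + 1 = 2
Population C: 1 + 1 = 2
Population D: 1 + 2 = 3
Population E: 1 + (0.58×2 + 0.12×2 + 0.3×1) = 2.7
Population F: 1 + (0.24×3 + 0.76×2.7) = 3.772
Population G: 1 + 3.772 = 4.772
Population H: 1 + 3.772 = 4.772

3.77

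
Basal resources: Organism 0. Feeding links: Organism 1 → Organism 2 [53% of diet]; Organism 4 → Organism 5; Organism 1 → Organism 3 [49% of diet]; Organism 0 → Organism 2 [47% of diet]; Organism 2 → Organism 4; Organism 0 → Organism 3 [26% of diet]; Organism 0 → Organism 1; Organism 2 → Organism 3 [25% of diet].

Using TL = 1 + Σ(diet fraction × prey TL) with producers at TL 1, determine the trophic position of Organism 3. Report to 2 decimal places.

Organism 1: 1 + 1 = 2
Organism 2: 1 + (0.53×2 + 0.47×1) = 2.53
Organism 3: 1 + (0.25×2.53 + 0.26×1 + 0.49×2) = 2.8725
Organism 4: 1 + 2.53 = 3.53
Organism 5: 1 + 3.53 = 4.53

2.87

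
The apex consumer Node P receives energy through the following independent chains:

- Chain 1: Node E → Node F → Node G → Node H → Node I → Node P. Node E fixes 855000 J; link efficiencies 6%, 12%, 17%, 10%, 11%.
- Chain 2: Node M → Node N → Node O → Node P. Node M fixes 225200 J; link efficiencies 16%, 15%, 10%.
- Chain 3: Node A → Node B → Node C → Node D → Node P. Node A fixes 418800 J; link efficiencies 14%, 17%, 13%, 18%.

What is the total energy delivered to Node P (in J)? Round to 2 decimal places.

785.23 J

Chain 1: 855000 × 0.06 × 0.12 × 0.17 × 0.1 × 0.11 = 11.51172 J
Chain 2: 225200 × 0.16 × 0.15 × 0.1 = 540.48 J
Chain 3: 418800 × 0.14 × 0.17 × 0.13 × 0.18 = 233.238096 J
Total at Node P: 11.51172 + 540.48 + 233.238096 = 785.229816 J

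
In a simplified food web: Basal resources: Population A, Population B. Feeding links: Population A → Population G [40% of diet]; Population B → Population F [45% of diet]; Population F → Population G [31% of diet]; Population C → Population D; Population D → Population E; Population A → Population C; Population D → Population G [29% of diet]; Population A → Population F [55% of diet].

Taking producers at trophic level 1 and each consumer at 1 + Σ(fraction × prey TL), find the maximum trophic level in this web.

4

Population C: 1 + 1 = 2
Population D: 1 + 2 = 3
Population E: 1 + 3 = 4
Population F: 1 + (0.55×1 + 0.45×1) = 2
Population G: 1 + (0.31×2 + 0.29×3 + 0.4×1) = 2.89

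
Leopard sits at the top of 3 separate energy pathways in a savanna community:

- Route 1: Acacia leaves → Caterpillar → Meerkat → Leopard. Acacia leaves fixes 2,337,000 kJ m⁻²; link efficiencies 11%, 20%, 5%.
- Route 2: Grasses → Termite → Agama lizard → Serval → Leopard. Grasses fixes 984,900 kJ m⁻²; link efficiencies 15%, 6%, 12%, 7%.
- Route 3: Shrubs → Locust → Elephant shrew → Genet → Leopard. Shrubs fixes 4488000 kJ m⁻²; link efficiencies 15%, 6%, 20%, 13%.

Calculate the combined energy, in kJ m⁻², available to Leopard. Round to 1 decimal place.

3695.4 kJ m⁻²

Route 1: 2337000 × 0.11 × 0.2 × 0.05 = 2570.7 kJ m⁻²
Route 2: 984900 × 0.15 × 0.06 × 0.12 × 0.07 = 74.45844 kJ m⁻²
Route 3: 4488000 × 0.15 × 0.06 × 0.2 × 0.13 = 1050.192 kJ m⁻²
Total at Leopard: 2570.7 + 74.45844 + 1050.192 = 3695.35044 kJ m⁻²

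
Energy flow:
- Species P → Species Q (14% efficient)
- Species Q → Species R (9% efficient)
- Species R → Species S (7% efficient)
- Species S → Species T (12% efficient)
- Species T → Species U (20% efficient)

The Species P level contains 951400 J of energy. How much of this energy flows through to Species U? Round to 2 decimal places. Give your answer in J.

20.14 J

Species Q: 951400 × 0.14 = 133196 J
Species R: 133196 × 0.09 = 11987.64 J
Species S: 11987.64 × 0.07 = 839.1348 J
Species T: 839.1348 × 0.12 = 100.696176 J
Species U: 100.696176 × 0.2 = 20.1392352 J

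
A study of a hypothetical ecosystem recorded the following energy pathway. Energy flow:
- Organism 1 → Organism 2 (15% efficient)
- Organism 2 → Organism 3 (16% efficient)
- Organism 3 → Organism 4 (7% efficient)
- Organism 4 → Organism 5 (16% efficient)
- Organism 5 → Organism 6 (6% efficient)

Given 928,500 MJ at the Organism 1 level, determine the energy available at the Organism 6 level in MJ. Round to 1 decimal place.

15.0 MJ

Organism 2: 928500 × 0.15 = 139275 MJ
Organism 3: 139275 × 0.16 = 22284 MJ
Organism 4: 22284 × 0.07 = 1559.88 MJ
Organism 5: 1559.88 × 0.16 = 249.5808 MJ
Organism 6: 249.5808 × 0.06 = 14.974848 MJ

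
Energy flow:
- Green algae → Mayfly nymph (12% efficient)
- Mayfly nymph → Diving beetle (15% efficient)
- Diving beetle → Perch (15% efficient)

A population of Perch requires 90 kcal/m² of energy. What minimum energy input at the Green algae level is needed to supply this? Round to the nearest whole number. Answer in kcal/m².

33333 kcal/m²

Cumulative transfer efficiency: 0.12 × 0.15 × 0.15 = 0.0027
Green algae energy = 90 / 0.0027 = 33333 kcal/m²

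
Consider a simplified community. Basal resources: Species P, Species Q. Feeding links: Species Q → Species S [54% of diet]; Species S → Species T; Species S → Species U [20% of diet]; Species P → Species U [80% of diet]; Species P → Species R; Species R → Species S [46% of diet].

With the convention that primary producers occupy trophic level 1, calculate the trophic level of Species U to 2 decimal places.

Species R: 1 + 1 = 2
Species S: 1 + (0.54×1 + 0.46×2) = 2.46
Species T: 1 + 2.46 = 3.46
Species U: 1 + (0.2×2.46 + 0.8×1) = 2.292

2.29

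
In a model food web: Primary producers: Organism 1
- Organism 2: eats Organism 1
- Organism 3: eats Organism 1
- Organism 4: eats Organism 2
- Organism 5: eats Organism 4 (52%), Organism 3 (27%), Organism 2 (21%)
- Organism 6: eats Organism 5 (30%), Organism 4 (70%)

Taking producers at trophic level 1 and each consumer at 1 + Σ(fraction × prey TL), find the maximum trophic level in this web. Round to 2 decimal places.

4.16

Organism 2: 1 + 1 = 2
Organism 3: 1 + 1 = 2
Organism 4: 1 + 2 = 3
Organism 5: 1 + (0.52×3 + 0.27×2 + 0.21×2) = 3.52
Organism 6: 1 + (0.3×3.52 + 0.7×3) = 4.156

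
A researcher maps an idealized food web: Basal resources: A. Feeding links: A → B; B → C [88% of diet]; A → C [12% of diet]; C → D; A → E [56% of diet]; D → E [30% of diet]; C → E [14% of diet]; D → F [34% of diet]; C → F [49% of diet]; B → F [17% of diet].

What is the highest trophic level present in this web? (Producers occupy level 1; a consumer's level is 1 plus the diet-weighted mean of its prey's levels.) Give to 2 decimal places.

B: 1 + 1 = 2
C: 1 + (0.88×2 + 0.12×1) = 2.88
D: 1 + 2.88 = 3.88
E: 1 + (0.56×1 + 0.3×3.88 + 0.14×2.88) = 3.1272
F: 1 + (0.34×3.88 + 0.49×2.88 + 0.17×2) = 4.0704

4.07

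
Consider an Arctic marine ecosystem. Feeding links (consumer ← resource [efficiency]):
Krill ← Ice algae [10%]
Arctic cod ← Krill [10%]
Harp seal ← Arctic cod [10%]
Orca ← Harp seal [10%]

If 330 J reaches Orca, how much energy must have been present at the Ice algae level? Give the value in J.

Cumulative transfer efficiency: 0.1 × 0.1 × 0.1 × 0.1 = 0.0001
Ice algae energy = 330 / 0.0001 = 3300000 J

3300000 J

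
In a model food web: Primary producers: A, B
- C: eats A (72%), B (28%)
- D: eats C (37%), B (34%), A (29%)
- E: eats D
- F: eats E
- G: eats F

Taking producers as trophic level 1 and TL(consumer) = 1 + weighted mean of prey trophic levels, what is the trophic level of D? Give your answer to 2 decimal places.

2.37

C: 1 + (0.72×1 + 0.28×1) = 2
D: 1 + (0.37×2 + 0.34×1 + 0.29×1) = 2.37
E: 1 + 2.37 = 3.37
F: 1 + 3.37 = 4.37
G: 1 + 4.37 = 5.37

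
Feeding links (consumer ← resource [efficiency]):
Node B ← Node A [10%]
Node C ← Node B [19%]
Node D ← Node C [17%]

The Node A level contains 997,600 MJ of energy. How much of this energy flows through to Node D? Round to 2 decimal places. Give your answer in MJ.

Node B: 997600 × 0.1 = 99760 MJ
Node C: 99760 × 0.19 = 18954.4 MJ
Node D: 18954.4 × 0.17 = 3222.248 MJ

3222.25 MJ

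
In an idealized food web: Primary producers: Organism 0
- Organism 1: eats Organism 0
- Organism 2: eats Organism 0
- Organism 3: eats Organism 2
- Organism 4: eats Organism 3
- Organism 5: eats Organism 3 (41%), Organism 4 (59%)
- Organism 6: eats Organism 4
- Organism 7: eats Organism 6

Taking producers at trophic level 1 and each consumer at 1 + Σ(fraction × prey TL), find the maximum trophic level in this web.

6

Organism 1: 1 + 1 = 2
Organism 2: 1 + 1 = 2
Organism 3: 1 + 2 = 3
Organism 4: 1 + 3 = 4
Organism 5: 1 + (0.41×3 + 0.59×4) = 4.59
Organism 6: 1 + 4 = 5
Organism 7: 1 + 5 = 6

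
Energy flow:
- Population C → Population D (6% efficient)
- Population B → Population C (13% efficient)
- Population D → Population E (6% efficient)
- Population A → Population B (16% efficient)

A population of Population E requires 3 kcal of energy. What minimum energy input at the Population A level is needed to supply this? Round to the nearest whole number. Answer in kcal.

40064 kcal

Cumulative transfer efficiency: 0.16 × 0.13 × 0.06 × 0.06 = 0.00007488
Population A energy = 3 / 0.00007488 = 40064 kcal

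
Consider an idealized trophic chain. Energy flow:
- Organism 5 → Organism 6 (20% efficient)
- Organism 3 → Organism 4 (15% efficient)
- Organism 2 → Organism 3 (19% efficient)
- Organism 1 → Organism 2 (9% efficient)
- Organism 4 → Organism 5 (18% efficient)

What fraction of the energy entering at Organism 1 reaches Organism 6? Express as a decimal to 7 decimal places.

Product of link efficiencies: 0.09 × 0.19 × 0.15 × 0.18 × 0.2 = 0.00009234

0.0000923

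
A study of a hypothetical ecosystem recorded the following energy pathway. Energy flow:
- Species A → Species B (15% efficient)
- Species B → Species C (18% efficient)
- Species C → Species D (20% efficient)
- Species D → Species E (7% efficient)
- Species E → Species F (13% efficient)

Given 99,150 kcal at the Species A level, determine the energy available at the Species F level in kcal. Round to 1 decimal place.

4.9 kcal

Species B: 99150 × 0.15 = 14872.5 kcal
Species C: 14872.5 × 0.18 = 2677.05 kcal
Species D: 2677.05 × 0.2 = 535.41 kcal
Species E: 535.41 × 0.07 = 37.4787 kcal
Species F: 37.4787 × 0.13 = 4.872231 kcal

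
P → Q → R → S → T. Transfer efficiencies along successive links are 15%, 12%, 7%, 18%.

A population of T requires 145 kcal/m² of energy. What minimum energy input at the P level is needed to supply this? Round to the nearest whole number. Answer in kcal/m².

Cumulative transfer efficiency: 0.15 × 0.12 × 0.07 × 0.18 = 0.0002268
P energy = 145 / 0.0002268 = 639330 kcal/m²

639330 kcal/m²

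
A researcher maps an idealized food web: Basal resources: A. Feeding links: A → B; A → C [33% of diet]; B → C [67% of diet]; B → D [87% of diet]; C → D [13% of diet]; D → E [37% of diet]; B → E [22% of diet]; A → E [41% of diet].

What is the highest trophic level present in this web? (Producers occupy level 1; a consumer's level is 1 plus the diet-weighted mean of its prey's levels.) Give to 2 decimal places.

B: 1 + 1 = 2
C: 1 + (0.33×1 + 0.67×2) = 2.67
D: 1 + (0.87×2 + 0.13×2.67) = 3.0871
E: 1 + (0.37×3.0871 + 0.22×2 + 0.41×1) = 2.992227

3.09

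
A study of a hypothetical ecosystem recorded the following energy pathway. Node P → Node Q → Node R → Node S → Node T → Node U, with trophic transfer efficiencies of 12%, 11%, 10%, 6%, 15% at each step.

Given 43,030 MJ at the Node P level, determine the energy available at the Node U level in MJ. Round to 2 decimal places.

0.51 MJ

Node Q: 43030 × 0.12 = 5163.6 MJ
Node R: 5163.6 × 0.11 = 567.996 MJ
Node S: 567.996 × 0.1 = 56.7996 MJ
Node T: 56.7996 × 0.06 = 3.407976 MJ
Node U: 3.407976 × 0.15 = 0.5111964 MJ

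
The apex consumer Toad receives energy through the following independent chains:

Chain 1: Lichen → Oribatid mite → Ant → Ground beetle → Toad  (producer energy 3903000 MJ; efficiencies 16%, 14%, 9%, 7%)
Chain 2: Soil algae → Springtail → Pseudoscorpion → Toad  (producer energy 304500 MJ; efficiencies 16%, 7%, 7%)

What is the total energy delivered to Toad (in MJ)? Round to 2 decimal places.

Chain 1: 3903000 × 0.16 × 0.14 × 0.09 × 0.07 = 550.79136 MJ
Chain 2: 304500 × 0.16 × 0.07 × 0.07 = 238.728 MJ
Total at Toad: 550.79136 + 238.728 = 789.51936 MJ

789.52 MJ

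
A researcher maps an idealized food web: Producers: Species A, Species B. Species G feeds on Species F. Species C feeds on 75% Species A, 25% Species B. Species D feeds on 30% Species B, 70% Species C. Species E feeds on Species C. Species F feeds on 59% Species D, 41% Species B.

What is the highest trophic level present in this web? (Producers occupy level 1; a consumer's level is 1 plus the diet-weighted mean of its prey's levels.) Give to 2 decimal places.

4.00

Species C: 1 + (0.75×1 + 0.25×1) = 2
Species D: 1 + (0.3×1 + 0.7×2) = 2.7
Species E: 1 + 2 = 3
Species F: 1 + (0.59×2.7 + 0.41×1) = 3.003
Species G: 1 + 3.003 = 4.003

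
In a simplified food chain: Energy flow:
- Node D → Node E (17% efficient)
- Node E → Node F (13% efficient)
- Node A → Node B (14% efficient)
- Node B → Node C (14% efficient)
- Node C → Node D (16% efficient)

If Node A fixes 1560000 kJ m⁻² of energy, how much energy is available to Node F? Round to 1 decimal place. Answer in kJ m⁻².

Node B: 1560000 × 0.14 = 218400 kJ m⁻²
Node C: 218400 × 0.14 = 30576 kJ m⁻²
Node D: 30576 × 0.16 = 4892.16 kJ m⁻²
Node E: 4892.16 × 0.17 = 831.6672 kJ m⁻²
Node F: 831.6672 × 0.13 = 108.116736 kJ m⁻²

108.1 kJ m⁻²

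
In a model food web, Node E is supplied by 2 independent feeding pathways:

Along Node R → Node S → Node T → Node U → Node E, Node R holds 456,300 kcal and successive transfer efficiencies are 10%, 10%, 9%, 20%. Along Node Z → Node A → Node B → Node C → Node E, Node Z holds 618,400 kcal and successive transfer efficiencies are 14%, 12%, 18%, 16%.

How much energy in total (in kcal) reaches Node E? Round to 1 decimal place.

Via Node R: 456300 × 0.1 × 0.1 × 0.09 × 0.2 = 82.134 kcal
Via Node Z: 618400 × 0.14 × 0.12 × 0.18 × 0.16 = 299.206656 kcal
Total at Node E: 82.134 + 299.206656 = 381.340656 kcal

381.3 kcal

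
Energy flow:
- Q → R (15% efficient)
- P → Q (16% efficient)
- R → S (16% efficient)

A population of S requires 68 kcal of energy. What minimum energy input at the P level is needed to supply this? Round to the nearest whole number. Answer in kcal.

17708 kcal

Cumulative transfer efficiency: 0.16 × 0.15 × 0.16 = 0.00384
P energy = 68 / 0.00384 = 17708 kcal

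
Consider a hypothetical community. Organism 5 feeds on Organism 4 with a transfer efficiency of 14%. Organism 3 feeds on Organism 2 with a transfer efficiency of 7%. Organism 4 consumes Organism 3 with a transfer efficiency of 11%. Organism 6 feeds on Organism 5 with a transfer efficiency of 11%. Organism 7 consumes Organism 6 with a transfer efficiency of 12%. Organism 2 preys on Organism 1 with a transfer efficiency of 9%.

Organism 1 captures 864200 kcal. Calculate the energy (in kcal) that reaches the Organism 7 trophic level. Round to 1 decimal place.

Organism 2: 864200 × 0.09 = 77778 kcal
Organism 3: 77778 × 0.07 = 5444.46 kcal
Organism 4: 5444.46 × 0.11 = 598.8906 kcal
Organism 5: 598.8906 × 0.14 = 83.844684 kcal
Organism 6: 83.844684 × 0.11 = 9.22291524 kcal
Organism 7: 9.22291524 × 0.12 = 1.1067498288 kcal

1.1 kcal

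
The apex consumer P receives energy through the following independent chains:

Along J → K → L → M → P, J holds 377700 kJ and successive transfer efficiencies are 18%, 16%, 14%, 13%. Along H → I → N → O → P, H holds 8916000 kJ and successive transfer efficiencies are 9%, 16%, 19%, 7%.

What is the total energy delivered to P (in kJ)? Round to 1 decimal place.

Via J: 377700 × 0.18 × 0.16 × 0.14 × 0.13 = 197.975232 kJ
Via H: 8916000 × 0.09 × 0.16 × 0.19 × 0.07 = 1707.59232 kJ
Total at P: 197.975232 + 1707.59232 = 1905.567552 kJ

1905.6 kJ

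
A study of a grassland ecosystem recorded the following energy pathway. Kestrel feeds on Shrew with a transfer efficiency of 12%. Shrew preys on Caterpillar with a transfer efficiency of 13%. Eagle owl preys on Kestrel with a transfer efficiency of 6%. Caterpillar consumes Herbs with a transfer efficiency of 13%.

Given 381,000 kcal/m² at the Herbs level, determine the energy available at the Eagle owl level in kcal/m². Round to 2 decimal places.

46.36 kcal/m²

Caterpillar: 381000 × 0.13 = 49530 kcal/m²
Shrew: 49530 × 0.13 = 6438.9 kcal/m²
Kestrel: 6438.9 × 0.12 = 772.668 kcal/m²
Eagle owl: 772.668 × 0.06 = 46.36008 kcal/m²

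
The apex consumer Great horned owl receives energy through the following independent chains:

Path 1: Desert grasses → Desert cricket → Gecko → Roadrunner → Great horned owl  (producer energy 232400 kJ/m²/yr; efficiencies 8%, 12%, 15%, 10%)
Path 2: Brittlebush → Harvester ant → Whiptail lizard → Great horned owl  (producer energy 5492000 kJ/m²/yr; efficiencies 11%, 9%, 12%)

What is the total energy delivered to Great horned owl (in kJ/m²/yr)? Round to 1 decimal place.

Path 1: 232400 × 0.08 × 0.12 × 0.15 × 0.1 = 33.4656 kJ/m²/yr
Path 2: 5492000 × 0.11 × 0.09 × 0.12 = 6524.496 kJ/m²/yr
Total at Great horned owl: 33.4656 + 6524.496 = 6557.9616 kJ/m²/yr

6558.0 kJ/m²/yr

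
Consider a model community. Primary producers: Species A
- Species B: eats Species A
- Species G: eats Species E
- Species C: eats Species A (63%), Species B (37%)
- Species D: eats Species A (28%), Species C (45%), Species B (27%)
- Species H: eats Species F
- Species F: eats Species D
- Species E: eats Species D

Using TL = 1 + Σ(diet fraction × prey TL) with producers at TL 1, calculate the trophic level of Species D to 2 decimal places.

Species B: 1 + 1 = 2
Species C: 1 + (0.63×1 + 0.37×2) = 2.37
Species D: 1 + (0.28×1 + 0.45×2.37 + 0.27×2) = 2.8865
Species E: 1 + 2.8865 = 3.8865
Species F: 1 + 2.8865 = 3.8865
Species G: 1 + 3.8865 = 4.8865
Species H: 1 + 3.8865 = 4.8865

2.89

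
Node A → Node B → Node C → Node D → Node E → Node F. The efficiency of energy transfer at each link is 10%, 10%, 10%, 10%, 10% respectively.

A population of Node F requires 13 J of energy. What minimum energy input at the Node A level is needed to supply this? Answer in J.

1300000 J

Cumulative transfer efficiency: 0.1 × 0.1 × 0.1 × 0.1 × 0.1 = 0.00001
Node A energy = 13 / 0.00001 = 1300000 J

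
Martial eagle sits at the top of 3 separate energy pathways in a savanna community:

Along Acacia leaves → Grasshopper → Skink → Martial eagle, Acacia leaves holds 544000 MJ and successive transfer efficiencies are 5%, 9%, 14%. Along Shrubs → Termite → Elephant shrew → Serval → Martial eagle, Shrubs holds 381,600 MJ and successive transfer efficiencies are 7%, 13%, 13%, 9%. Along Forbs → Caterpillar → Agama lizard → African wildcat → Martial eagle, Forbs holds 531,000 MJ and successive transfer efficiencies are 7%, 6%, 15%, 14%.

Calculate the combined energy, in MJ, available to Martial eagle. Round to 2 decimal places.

Via Acacia leaves: 544000 × 0.05 × 0.09 × 0.14 = 342.72 MJ
Via Shrubs: 381600 × 0.07 × 0.13 × 0.13 × 0.09 = 40.628952 MJ
Via Forbs: 531000 × 0.07 × 0.06 × 0.15 × 0.14 = 46.8342 MJ
Total at Martial eagle: 342.72 + 40.628952 + 46.8342 = 430.183152 MJ

430.18 MJ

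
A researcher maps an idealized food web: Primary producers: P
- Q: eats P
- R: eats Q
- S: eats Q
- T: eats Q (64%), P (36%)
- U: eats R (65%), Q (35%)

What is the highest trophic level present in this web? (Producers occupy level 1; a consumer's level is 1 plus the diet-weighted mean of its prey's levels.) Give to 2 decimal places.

Q: 1 + 1 = 2
R: 1 + 2 = 3
S: 1 + 2 = 3
T: 1 + (0.64×2 + 0.36×1) = 2.64
U: 1 + (0.65×3 + 0.35×2) = 3.65

3.65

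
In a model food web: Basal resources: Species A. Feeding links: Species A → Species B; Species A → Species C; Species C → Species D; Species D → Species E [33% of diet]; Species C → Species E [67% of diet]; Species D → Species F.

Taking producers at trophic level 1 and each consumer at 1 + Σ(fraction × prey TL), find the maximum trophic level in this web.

4

Species B: 1 + 1 = 2
Species C: 1 + 1 = 2
Species D: 1 + 2 = 3
Species E: 1 + (0.33×3 + 0.67×2) = 3.33
Species F: 1 + 3 = 4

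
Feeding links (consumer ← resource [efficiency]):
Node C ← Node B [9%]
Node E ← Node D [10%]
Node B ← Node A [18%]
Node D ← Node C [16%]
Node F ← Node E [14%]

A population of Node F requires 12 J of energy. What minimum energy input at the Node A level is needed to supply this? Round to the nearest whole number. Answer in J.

330688 J

Cumulative transfer efficiency: 0.18 × 0.09 × 0.16 × 0.1 × 0.14 = 0.000036288
Node A energy = 12 / 0.000036288 = 330688 J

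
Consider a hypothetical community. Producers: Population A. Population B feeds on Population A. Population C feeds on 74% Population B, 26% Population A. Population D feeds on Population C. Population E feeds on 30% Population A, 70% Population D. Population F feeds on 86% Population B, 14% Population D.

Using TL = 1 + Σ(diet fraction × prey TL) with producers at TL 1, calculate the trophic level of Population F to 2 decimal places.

3.24

Population B: 1 + 1 = 2
Population C: 1 + (0.74×2 + 0.26×1) = 2.74
Population D: 1 + 2.74 = 3.74
Population E: 1 + (0.3×1 + 0.7×3.74) = 3.918
Population F: 1 + (0.86×2 + 0.14×3.74) = 3.2436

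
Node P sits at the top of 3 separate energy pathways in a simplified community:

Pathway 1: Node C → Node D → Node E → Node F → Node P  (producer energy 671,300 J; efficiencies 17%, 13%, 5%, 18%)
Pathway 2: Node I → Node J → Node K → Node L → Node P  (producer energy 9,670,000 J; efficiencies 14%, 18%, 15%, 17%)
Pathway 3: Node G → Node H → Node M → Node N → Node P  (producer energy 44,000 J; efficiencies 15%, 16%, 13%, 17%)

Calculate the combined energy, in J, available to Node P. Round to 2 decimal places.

Pathway 1: 671300 × 0.17 × 0.13 × 0.05 × 0.18 = 133.52157 J
Pathway 2: 9670000 × 0.14 × 0.18 × 0.15 × 0.17 = 6213.942 J
Pathway 3: 44000 × 0.15 × 0.16 × 0.13 × 0.17 = 23.3376 J
Total at Node P: 133.52157 + 6213.942 + 23.3376 = 6370.80117 J

6370.80 J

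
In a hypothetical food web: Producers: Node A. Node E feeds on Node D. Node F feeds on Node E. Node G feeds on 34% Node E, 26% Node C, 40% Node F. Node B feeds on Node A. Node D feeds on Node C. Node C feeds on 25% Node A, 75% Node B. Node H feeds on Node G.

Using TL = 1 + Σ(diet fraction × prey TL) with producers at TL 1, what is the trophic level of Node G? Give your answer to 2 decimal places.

Node B: 1 + 1 = 2
Node C: 1 + (0.25×1 + 0.75×2) = 2.75
Node D: 1 + 2.75 = 3.75
Node E: 1 + 3.75 = 4.75
Node F: 1 + 4.75 = 5.75
Node G: 1 + (0.34×4.75 + 0.26×2.75 + 0.4×5.75) = 5.63
Node H: 1 + 5.63 = 6.63

5.63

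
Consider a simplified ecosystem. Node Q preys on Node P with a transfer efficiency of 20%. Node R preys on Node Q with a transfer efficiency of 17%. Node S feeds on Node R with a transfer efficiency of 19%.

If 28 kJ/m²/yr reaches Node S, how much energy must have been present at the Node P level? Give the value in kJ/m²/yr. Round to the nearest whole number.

Cumulative transfer efficiency: 0.2 × 0.17 × 0.19 = 0.00646
Node P energy = 28 / 0.00646 = 4334 kJ/m²/yr

4334 kJ/m²/yr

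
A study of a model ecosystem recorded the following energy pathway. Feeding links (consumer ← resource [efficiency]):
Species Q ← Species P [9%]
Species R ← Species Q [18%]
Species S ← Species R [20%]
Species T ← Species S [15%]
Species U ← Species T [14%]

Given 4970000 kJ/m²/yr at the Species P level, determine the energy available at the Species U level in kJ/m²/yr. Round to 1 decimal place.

Species Q: 4970000 × 0.09 = 447300 kJ/m²/yr
Species R: 447300 × 0.18 = 80514 kJ/m²/yr
Species S: 80514 × 0.2 = 16102.8 kJ/m²/yr
Species T: 16102.8 × 0.15 = 2415.42 kJ/m²/yr
Species U: 2415.42 × 0.14 = 338.1588 kJ/m²/yr

338.2 kJ/m²/yr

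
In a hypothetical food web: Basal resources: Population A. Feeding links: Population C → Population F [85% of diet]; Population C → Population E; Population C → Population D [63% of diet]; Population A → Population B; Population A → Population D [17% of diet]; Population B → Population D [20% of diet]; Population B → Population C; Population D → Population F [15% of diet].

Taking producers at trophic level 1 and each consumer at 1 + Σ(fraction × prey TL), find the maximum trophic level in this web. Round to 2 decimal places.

Population B: 1 + 1 = 2
Population C: 1 + 2 = 3
Population D: 1 + (0.17×1 + 0.63×3 + 0.2×2) = 3.46
Population E: 1 + 3 = 4
Population F: 1 + (0.85×3 + 0.15×3.46) = 4.069

4.07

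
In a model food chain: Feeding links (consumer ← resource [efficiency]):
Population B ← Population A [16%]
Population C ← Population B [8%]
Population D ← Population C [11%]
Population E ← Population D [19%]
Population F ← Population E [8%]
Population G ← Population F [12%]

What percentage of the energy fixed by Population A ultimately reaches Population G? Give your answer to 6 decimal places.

0.000257%

Product of link efficiencies: 0.16 × 0.08 × 0.11 × 0.19 × 0.08 × 0.12 = 0.000002568192
As a percentage: 0.000002568192 × 100 = 0.000257%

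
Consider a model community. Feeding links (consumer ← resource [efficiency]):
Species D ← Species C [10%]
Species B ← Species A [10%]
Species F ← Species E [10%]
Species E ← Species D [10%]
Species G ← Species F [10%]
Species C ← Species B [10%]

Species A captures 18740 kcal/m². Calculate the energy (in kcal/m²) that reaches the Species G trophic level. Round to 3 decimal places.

Species B: 18740 × 0.1 = 1874 kcal/m²
Species C: 1874 × 0.1 = 187.4 kcal/m²
Species D: 187.4 × 0.1 = 18.74 kcal/m²
Species E: 18.74 × 0.1 = 1.874 kcal/m²
Species F: 1.874 × 0.1 = 0.1874 kcal/m²
Species G: 0.1874 × 0.1 = 0.01874 kcal/m²

0.019 kcal/m²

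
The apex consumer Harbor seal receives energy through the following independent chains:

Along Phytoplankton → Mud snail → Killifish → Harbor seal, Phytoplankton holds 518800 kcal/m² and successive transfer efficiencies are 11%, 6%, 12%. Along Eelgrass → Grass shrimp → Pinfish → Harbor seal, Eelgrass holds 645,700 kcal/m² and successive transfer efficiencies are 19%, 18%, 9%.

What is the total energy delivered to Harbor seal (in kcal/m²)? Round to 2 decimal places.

2398.35 kcal/m²

Via Phytoplankton: 518800 × 0.11 × 0.06 × 0.12 = 410.8896 kcal/m²
Via Eelgrass: 645700 × 0.19 × 0.18 × 0.09 = 1987.4646 kcal/m²
Total at Harbor seal: 410.8896 + 1987.4646 = 2398.3542 kcal/m²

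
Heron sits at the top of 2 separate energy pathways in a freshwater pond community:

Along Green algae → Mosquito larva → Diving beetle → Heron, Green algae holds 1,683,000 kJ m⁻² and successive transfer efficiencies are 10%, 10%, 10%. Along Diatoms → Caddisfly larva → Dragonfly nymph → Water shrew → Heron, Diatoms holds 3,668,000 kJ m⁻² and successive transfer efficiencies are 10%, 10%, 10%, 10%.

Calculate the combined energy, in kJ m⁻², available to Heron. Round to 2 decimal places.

2049.80 kJ m⁻²

Via Green algae: 1683000 × 0.1 × 0.1 × 0.1 = 1683 kJ m⁻²
Via Diatoms: 3668000 × 0.1 × 0.1 × 0.1 × 0.1 = 366.8 kJ m⁻²
Total at Heron: 1683 + 366.8 = 2049.8 kJ m⁻²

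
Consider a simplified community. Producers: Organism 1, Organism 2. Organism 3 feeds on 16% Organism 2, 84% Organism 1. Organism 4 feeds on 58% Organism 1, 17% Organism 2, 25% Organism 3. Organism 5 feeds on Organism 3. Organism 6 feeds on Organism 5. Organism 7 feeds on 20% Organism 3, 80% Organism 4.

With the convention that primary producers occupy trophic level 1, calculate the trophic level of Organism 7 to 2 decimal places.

Organism 3: 1 + (0.16×1 + 0.84×1) = 2
Organism 4: 1 + (0.58×1 + 0.17×1 + 0.25×2) = 2.25
Organism 5: 1 + 2 = 3
Organism 6: 1 + 3 = 4
Organism 7: 1 + (0.2×2 + 0.8×2.25) = 3.2

3.20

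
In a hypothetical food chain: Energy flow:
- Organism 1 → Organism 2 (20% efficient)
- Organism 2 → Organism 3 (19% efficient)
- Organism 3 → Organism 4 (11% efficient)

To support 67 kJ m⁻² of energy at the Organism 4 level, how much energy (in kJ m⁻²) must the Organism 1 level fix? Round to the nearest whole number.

Cumulative transfer efficiency: 0.2 × 0.19 × 0.11 = 0.00418
Organism 1 energy = 67 / 0.00418 = 16029 kJ m⁻²

16029 kJ m⁻²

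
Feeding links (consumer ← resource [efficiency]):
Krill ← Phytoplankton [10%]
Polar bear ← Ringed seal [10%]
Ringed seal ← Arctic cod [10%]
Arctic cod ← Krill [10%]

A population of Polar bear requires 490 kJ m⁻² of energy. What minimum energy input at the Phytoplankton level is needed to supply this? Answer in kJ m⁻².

4900000 kJ m⁻²

Cumulative transfer efficiency: 0.1 × 0.1 × 0.1 × 0.1 = 0.0001
Phytoplankton energy = 490 / 0.0001 = 4900000 kJ m⁻²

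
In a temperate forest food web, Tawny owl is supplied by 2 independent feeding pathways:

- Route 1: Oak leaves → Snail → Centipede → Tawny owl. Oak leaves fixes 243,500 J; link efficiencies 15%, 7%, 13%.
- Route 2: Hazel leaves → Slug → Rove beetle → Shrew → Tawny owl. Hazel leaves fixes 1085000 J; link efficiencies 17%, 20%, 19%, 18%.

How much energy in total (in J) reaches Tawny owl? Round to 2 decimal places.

Route 1: 243500 × 0.15 × 0.07 × 0.13 = 332.3775 J
Route 2: 1085000 × 0.17 × 0.2 × 0.19 × 0.18 = 1261.638 J
Total at Tawny owl: 332.3775 + 1261.638 = 1594.0155 J

1594.02 J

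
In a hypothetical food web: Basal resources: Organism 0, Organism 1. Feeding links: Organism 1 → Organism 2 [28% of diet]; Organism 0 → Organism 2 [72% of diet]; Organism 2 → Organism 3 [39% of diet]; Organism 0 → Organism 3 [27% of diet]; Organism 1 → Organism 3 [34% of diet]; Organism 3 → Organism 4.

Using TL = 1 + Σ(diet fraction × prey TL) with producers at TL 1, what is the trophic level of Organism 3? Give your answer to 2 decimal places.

2.39

Organism 2: 1 + (0.28×1 + 0.72×1) = 2
Organism 3: 1 + (0.39×2 + 0.27×1 + 0.34×1) = 2.39
Organism 4: 1 + 2.39 = 3.39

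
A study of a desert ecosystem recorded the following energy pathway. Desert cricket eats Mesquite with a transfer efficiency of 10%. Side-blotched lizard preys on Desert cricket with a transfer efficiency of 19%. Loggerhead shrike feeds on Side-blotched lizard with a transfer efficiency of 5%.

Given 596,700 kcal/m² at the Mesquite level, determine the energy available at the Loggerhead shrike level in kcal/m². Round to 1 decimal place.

566.9 kcal/m²

Desert cricket: 596700 × 0.1 = 59670 kcal/m²
Side-blotched lizard: 59670 × 0.19 = 11337.3 kcal/m²
Loggerhead shrike: 11337.3 × 0.05 = 566.865 kcal/m²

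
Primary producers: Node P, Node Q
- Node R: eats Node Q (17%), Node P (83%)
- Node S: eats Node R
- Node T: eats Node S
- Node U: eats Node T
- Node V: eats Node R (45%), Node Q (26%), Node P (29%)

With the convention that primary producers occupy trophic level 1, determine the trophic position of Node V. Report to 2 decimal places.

2.45

Node R: 1 + (0.17×1 + 0.83×1) = 2
Node S: 1 + 2 = 3
Node T: 1 + 3 = 4
Node U: 1 + 4 = 5
Node V: 1 + (0.45×2 + 0.26×1 + 0.29×1) = 2.45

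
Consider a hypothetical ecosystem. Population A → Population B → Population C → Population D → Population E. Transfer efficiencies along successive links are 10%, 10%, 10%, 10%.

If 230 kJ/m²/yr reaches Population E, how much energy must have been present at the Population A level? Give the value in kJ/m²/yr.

2300000 kJ/m²/yr

Cumulative transfer efficiency: 0.1 × 0.1 × 0.1 × 0.1 = 0.0001
Population A energy = 230 / 0.0001 = 2300000 kJ/m²/yr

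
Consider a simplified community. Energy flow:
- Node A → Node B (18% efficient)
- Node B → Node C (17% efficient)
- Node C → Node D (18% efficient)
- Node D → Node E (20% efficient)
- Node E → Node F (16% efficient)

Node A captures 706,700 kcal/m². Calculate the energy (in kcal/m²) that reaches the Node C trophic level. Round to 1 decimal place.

21625.0 kcal/m²

Node B: 706700 × 0.18 = 127206 kcal/m²
Node C: 127206 × 0.17 = 21625.02 kcal/m²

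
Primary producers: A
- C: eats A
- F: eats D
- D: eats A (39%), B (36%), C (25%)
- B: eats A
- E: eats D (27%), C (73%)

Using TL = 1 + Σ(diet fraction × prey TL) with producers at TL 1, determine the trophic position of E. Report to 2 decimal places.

B: 1 + 1 = 2
C: 1 + 1 = 2
D: 1 + (0.39×1 + 0.36×2 + 0.25×2) = 2.61
E: 1 + (0.27×2.61 + 0.73×2) = 3.1647
F: 1 + 2.61 = 3.61

3.16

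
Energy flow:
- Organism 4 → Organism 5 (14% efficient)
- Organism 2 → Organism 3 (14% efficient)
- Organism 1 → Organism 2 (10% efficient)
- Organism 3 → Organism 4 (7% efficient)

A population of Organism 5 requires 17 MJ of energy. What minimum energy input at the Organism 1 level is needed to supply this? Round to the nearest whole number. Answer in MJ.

Cumulative transfer efficiency: 0.1 × 0.14 × 0.07 × 0.14 = 0.0001372
Organism 1 energy = 17 / 0.0001372 = 123907 MJ

123907 MJ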